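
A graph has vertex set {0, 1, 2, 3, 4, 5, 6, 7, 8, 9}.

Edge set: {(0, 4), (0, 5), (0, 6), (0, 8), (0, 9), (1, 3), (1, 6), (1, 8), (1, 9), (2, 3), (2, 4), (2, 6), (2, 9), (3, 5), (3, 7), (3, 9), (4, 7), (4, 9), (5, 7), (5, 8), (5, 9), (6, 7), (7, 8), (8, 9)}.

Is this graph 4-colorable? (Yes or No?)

Yes

The chromatic number is 4. 0, 5, 8, 9 are mutually adjacent (a clique of size 4), so at least 4 colors are needed.
A valid assignment using 4 colors: 0=blue, 1=green, 2=green, 3=blue, 4=yellow, 5=green, 6=yellow, 7=red, 8=yellow, 9=red.
That is already a proper 4-coloring.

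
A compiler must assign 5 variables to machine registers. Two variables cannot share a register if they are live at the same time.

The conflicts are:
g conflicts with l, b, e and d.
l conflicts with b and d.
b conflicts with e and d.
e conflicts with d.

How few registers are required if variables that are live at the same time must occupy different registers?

g, l, b, d are mutually in conflict, so at least 4 registers are needed.
4 registers suffice: register 1 → {g}; register 2 → {d}; register 3 → {b}; register 4 → {l, e}. Each listed conflict is separated.

4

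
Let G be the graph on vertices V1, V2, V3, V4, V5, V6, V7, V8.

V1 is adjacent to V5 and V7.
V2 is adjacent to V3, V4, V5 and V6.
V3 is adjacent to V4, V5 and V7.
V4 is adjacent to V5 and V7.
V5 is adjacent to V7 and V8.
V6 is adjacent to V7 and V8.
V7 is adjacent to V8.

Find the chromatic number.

V3, V4, V5, V7 are pairwise adjacent (a clique of size 4), so at least 4 colors are needed.
4 colors suffice: color R → {V2, V7}; color B → {V5, V6}; color G → {V1, V3, V8}; color Y → {V4}. Every edge joins two different colors.

4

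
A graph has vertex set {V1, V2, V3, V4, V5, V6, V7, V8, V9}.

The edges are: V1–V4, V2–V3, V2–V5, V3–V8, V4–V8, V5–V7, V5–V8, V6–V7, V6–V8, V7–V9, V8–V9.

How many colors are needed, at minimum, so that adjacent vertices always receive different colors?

V5 and V7 are adjacent, so at least 2 colors are needed.
2 colors suffice: color 1 → {V1, V2, V7, V8}; color 2 → {V3, V4, V5, V6, V9}. Each edge has distinct colors on its endpoints.

2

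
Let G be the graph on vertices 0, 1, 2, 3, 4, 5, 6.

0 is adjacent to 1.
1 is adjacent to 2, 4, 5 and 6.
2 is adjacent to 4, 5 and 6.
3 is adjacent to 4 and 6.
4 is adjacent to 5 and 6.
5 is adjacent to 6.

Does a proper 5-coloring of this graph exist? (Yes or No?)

The chromatic number is 5. 1, 2, 4, 5, 6 are mutually adjacent (a clique of size 5), so at least 5 colors are needed.
5 colors suffice: color red → {0, 6}; color blue → {1, 3}; color green → {4}; color yellow → {2}; color purple → {5}.
That is already a proper 5-coloring.

Yes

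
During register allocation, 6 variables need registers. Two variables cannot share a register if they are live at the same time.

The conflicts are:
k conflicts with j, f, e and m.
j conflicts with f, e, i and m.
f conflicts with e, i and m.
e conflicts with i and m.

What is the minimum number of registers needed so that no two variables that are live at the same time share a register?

k, j, f, e, m pairwise conflict, so at least 5 registers are needed.
Using 5 registers: k=5, j=1, f=2, e=3, i=4, m=4. Each listed conflict is separated.

5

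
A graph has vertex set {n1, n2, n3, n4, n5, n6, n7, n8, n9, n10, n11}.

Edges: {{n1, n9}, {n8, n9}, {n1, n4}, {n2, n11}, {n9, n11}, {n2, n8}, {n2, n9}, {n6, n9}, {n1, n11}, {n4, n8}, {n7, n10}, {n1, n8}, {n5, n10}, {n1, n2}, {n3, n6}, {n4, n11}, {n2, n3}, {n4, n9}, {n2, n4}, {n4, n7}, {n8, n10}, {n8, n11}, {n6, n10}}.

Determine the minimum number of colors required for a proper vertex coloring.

n1, n2, n4, n8, n9, n11 are mutually adjacent (a clique of size 6), so at least 6 colors are needed.
A valid assignment using 6 colors: n1=5, n2=3, n3=1, n4=2, n5=2, n6=2, n7=3, n8=4, n9=1, n10=1, n11=6. No two adjacent vertices share a color.

6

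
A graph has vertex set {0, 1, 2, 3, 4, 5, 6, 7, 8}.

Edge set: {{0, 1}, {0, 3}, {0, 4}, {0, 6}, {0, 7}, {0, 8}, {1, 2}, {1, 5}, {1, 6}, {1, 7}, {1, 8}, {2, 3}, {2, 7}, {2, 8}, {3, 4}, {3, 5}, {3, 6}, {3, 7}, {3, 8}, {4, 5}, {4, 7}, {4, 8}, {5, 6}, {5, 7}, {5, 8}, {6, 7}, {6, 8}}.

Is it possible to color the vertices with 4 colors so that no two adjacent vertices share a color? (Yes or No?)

Yes

The chromatic number is 4. 1, 5, 6, 7 are mutually adjacent (a clique of size 4), so at least 4 colors are needed.
4 colors suffice: color red → {7, 8}; color blue → {1, 3}; color green → {2, 4, 6}; color yellow → {0, 5}.
That is already a proper 4-coloring.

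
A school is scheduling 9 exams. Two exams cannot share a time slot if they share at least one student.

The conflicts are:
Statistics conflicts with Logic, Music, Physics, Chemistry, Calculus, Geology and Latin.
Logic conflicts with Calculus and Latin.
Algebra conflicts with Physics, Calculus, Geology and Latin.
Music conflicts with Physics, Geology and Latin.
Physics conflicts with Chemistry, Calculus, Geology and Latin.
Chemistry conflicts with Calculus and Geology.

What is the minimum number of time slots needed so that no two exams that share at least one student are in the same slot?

4

Statistics, Music, Physics, Latin pairwise conflict, so at least 4 time slots are needed.
4 time slots suffice: time slot 1 → {Logic, Physics}; time slot 2 → {Statistics, Algebra}; time slot 3 → {Calculus, Geology, Latin}; time slot 4 → {Music, Chemistry}. Every pair that conflicts lands in different time slots.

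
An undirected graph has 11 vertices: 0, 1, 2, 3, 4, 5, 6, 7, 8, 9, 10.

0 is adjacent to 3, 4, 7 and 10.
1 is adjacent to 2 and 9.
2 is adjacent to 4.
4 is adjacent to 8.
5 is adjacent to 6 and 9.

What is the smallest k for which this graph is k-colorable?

0 and 10 are adjacent, so at least 2 colors are needed.
A valid assignment using 2 colors: 0=a, 1=b, 2=a, 3=b, 4=b, 5=b, 6=a, 7=b, 8=a, 9=a, 10=b. Each edge has distinct colors on its endpoints.

2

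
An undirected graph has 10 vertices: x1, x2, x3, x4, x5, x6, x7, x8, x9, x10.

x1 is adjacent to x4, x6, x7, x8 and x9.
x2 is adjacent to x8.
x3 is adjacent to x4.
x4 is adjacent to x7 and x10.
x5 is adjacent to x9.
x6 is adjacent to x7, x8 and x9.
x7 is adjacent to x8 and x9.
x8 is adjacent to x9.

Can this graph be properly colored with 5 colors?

Yes

The chromatic number is 5. x1, x6, x7, x8, x9 form a clique, so at least 5 colors are needed.
5 colors suffice: color 1 → {x4, x5, x8}; color 2 → {x1, x2, x3, x10}; color 3 → {x7}; color 4 → {x9}; color 5 → {x6}.
That is already a proper 5-coloring.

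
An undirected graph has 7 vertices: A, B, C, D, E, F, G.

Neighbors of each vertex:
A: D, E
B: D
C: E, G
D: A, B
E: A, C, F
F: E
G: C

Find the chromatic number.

E and F are adjacent, so at least 2 colors are needed.
2 colors suffice: color 1 → {D, E, G}; color 2 → {A, B, C, F}. No two adjacent vertices share a color.

2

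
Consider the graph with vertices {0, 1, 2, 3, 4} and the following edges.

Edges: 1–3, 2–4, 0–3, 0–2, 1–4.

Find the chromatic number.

3

The cycle 2-4-1-3-0-2 has odd length 5, so it cannot be 2-colored; at least 3 colors are needed.
3 colors suffice: color a → {0, 1}; color b → {2, 3}; color c → {4}. Every edge joins two different colors.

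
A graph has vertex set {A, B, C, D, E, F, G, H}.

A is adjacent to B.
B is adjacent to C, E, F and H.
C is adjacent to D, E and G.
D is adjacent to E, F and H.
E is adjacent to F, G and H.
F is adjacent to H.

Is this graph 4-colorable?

Yes

The chromatic number is 4. D, E, F, H are pairwise adjacent (a clique of size 4), so at least 4 colors are needed.
4 colors suffice: color 1 → {A, E}; color 2 → {B, D, G}; color 3 → {C, F}; color 4 → {H}.
That is already a proper 4-coloring.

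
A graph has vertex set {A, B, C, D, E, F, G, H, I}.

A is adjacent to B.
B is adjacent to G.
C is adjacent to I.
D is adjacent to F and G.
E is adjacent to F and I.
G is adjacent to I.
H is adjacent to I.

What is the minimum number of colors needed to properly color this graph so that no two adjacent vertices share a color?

3

The cycle I-G-D-F-E-I has odd length 5, so it cannot be 2-colored; at least 3 colors are needed.
A valid assignment using 3 colors: A=2, B=1, C=2, D=1, E=2, F=3, G=2, H=2, I=1. Each edge has distinct colors on its endpoints.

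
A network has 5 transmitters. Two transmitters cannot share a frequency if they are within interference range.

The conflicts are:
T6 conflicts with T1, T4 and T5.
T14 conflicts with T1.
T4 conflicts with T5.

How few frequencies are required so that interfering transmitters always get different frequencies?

T6, T4, T5 are mutually in conflict, so at least 3 frequencies are needed.
3 frequencies suffice: frequency 1 → {T6, T14}; frequency 2 → {T1, T5}; frequency 3 → {T4}. No two conflicting transmitters share a frequency.

3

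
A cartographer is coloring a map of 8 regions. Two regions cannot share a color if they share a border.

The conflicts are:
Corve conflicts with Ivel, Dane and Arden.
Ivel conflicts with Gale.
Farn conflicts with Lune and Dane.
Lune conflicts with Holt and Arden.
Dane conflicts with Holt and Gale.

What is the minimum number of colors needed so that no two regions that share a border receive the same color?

3

The cycle Corve-Dane-Farn-Lune-Arden-Corve has odd length 5, so it cannot be 2-colored; at least 3 colors are needed.
3 colors suffice: Corve=2, Ivel=1, Farn=2, Lune=1, Dane=1, Holt=2, Arden=3, Gale=2. No two conflicting regions share a color.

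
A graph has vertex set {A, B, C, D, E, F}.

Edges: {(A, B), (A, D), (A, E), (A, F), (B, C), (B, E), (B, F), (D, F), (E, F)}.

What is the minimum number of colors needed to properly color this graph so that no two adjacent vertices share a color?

A, B, E, F are mutually adjacent (a clique of size 4), so at least 4 colors are needed.
4 colors suffice: A=1, B=2, C=1, D=2, E=4, F=3. No two adjacent vertices share a color.

4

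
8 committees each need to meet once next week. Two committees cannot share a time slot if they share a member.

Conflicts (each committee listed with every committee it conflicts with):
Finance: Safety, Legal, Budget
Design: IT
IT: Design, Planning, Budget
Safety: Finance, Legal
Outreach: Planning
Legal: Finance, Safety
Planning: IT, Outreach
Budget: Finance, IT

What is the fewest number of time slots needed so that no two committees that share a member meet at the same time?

3

Finance, Safety, Legal pairwise conflict, so at least 3 time slots are needed.
3 time slots suffice: time slot 1 → {Finance, IT, Outreach}; time slot 2 → {Design, Safety, Planning, Budget}; time slot 3 → {Legal}. Each listed conflict is separated.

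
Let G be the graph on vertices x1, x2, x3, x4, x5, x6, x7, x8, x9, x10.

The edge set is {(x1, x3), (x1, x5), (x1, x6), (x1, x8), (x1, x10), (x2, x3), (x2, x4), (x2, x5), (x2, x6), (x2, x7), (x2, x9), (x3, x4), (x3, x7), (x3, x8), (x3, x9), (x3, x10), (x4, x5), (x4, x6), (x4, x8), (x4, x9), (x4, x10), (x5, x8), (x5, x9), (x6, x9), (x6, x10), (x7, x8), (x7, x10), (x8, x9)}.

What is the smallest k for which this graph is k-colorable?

x2, x4, x5, x9 form a clique, so at least 4 colors are needed.
4 colors suffice: color 1 → {x1, x4, x7}; color 2 → {x3, x5, x6}; color 3 → {x2, x8, x10}; color 4 → {x9}. Every edge joins two different colors.

4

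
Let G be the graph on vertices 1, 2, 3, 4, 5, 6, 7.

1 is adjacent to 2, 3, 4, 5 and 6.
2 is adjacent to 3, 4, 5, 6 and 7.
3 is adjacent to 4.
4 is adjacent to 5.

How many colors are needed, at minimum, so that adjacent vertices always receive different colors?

4

1, 2, 3, 4 form a clique, so at least 4 colors are needed.
4 colors suffice: color red → {2}; color blue → {1, 7}; color green → {4, 6}; color yellow → {3, 5}. No two adjacent vertices share a color.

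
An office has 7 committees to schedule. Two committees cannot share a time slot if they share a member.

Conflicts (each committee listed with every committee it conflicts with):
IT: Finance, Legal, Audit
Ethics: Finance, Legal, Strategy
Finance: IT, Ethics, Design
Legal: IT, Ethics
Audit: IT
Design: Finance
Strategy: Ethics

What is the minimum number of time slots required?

2

IT and Finance conflict, so at least 2 time slots are needed.
2 time slots suffice: time slot 1 → {IT, Ethics, Design}; time slot 2 → {Finance, Legal, Audit, Strategy}. No two conflicting committees share a time slot.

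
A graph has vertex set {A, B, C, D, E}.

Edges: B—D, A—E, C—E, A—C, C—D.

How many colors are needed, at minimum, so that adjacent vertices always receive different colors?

3

A, C, E are pairwise adjacent, so at least 3 colors are needed.
3 colors suffice: color red → {B, C}; color blue → {D, E}; color green → {A}. Each edge has distinct colors on its endpoints.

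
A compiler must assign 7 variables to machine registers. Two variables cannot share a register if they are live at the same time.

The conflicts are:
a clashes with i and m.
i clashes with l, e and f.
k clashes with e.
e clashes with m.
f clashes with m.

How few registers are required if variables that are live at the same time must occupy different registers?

i and l conflict, so at least 2 registers are needed.
2 registers suffice: register 1 → {i, k, m}; register 2 → {a, l, e, f}. No two conflicting variables share a register.

2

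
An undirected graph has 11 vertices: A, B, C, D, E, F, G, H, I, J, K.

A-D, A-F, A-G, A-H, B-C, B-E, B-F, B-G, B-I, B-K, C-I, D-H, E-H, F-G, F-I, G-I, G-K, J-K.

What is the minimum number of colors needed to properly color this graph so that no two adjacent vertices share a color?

4

B, F, G, I are pairwise adjacent (a clique of size 4), so at least 4 colors are needed.
4 colors suffice: color red → {A, B, J}; color blue → {C, G, H}; color green → {D, E, I, K}; color yellow → {F}. Every edge joins two different colors.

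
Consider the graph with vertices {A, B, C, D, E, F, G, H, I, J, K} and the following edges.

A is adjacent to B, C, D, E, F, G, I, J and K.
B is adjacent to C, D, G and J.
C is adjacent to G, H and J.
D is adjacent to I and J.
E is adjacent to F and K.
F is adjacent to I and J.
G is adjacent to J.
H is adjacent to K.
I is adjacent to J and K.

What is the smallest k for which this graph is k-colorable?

A, B, C, G, J are mutually adjacent (a clique of size 5), so at least 5 colors are needed.
A valid assignment using 5 colors: A=1, B=4, C=3, D=5, E=3, F=4, G=5, H=1, I=3, J=2, K=2. Each edge has distinct colors on its endpoints.

5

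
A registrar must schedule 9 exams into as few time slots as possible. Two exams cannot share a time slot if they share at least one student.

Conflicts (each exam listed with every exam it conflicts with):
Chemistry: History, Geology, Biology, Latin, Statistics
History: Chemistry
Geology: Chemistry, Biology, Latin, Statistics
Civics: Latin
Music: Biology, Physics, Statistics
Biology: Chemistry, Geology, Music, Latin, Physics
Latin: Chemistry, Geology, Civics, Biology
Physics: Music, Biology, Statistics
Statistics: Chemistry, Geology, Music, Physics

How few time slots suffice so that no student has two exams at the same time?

4

Chemistry, Geology, Biology, Latin pairwise conflict, so at least 4 time slots are needed.
4 time slots suffice: time slot 1 → {History, Civics, Biology, Statistics}; time slot 2 → {Chemistry, Music}; time slot 3 → {Geology, Physics}; time slot 4 → {Latin}. Each listed conflict is separated.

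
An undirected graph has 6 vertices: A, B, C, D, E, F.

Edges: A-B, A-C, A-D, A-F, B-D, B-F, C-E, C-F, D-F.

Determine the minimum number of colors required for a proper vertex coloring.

A, B, D, F are pairwise adjacent (a clique of size 4), so at least 4 colors are needed.
4 colors suffice: color 1 → {A, E}; color 2 → {F}; color 3 → {C, D}; color 4 → {B}. Every edge joins two different colors.

4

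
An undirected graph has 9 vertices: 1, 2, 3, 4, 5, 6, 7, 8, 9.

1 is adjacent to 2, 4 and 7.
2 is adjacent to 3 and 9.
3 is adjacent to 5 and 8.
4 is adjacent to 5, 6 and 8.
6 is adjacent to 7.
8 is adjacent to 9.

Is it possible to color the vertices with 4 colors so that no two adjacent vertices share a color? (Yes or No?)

The chromatic number is 3. The cycle 3-5-4-1-2-3 has odd length 5, so it cannot be 2-colored; at least 3 colors are needed.
A valid assignment using 3 colors: 1=blue, 2=red, 3=blue, 4=red, 5=green, 6=blue, 7=red, 8=green, 9=blue.
Since 4 ≥ 3, a proper 4-coloring certainly exists.

Yes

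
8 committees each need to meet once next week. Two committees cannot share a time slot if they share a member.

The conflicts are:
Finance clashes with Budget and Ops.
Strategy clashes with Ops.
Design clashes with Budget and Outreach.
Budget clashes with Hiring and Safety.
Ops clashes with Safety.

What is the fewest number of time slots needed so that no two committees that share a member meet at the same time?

2

Strategy and Ops conflict, so at least 2 time slots are needed.
2 time slots suffice: time slot 1 → {Budget, Outreach, Ops}; time slot 2 → {Finance, Strategy, Design, Hiring, Safety}. Each listed conflict is separated.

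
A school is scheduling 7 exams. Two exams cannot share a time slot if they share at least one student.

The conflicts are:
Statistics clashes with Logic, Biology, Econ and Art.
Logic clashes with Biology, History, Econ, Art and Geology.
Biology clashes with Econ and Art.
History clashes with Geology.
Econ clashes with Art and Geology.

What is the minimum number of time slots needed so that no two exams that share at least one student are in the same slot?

Statistics, Logic, Biology, Econ, Art all conflict with each other, so at least 5 time slots are needed.
5 time slots suffice: Statistics=4, Logic=1, Biology=3, History=2, Econ=2, Art=5, Geology=3. Every pair that conflicts lands in different time slots.

5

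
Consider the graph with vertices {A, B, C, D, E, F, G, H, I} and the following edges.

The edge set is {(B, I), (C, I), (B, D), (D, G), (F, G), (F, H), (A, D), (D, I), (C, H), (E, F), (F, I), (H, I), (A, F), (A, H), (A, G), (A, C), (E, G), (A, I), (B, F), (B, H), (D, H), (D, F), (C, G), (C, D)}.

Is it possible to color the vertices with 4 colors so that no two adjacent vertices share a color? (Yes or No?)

No

A, C, D, H, I are mutually adjacent (a clique of size 5), so at least 5 colors are needed.
So 4 colors are not enough.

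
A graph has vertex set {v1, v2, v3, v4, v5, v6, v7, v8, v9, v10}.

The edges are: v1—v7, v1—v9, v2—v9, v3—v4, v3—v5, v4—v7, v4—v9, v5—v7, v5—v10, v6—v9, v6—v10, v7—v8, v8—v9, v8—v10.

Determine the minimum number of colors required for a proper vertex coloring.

v4 and v9 are adjacent, so at least 2 colors are needed.
A valid assignment using 2 colors: v1=2, v2=2, v3=1, v4=2, v5=2, v6=2, v7=1, v8=2, v9=1, v10=1. No two adjacent vertices share a color.

2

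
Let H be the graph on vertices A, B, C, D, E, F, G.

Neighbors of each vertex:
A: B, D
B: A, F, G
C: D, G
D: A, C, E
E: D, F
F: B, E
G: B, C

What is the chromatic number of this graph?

The cycle A-B-F-E-D-A has odd length 5, so it cannot be 2-colored; at least 3 colors are needed.
A valid assignment using 3 colors: A=2, B=1, C=3, D=1, E=3, F=2, G=2. No two adjacent vertices share a color.

3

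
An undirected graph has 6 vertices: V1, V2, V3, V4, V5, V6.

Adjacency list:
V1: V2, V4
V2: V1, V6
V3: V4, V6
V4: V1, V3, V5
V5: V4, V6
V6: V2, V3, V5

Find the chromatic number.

The cycle V2-V6-V5-V4-V1-V2 has odd length 5, so it cannot be 2-colored; at least 3 colors are needed.
3 colors suffice: color 1 → {V4, V6}; color 2 → {V1, V3, V5}; color 3 → {V2}. Every edge joins two different colors.

3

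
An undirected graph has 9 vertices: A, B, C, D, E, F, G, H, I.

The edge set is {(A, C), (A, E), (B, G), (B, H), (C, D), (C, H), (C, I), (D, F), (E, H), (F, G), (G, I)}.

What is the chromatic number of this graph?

3

The cycle C-H-B-G-I-C has odd length 5, so it cannot be 2-colored; at least 3 colors are needed.
3 colors suffice: A=2, B=3, C=1, D=3, E=1, F=2, G=1, H=2, I=2. Each edge has distinct colors on its endpoints.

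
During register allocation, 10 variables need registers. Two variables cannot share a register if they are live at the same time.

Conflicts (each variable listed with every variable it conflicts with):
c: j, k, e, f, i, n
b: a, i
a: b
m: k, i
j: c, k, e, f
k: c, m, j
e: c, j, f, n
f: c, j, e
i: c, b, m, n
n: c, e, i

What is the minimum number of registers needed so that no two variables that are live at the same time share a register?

4

c, j, e, f all conflict with each other, so at least 4 registers are needed.
4 registers suffice: register 1 → {c, b, m}; register 2 → {a, k, e, i}; register 3 → {j, n}; register 4 → {f}. No two conflicting variables share a register.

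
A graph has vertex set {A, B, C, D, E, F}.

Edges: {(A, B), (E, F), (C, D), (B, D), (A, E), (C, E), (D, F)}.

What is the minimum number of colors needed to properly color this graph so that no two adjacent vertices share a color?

3

The cycle F-D-B-A-E-F has odd length 5, so it cannot be 2-colored; at least 3 colors are needed.
3 colors suffice: color 1 → {D, E}; color 2 → {B, C, F}; color 3 → {A}. Every edge joins two different colors.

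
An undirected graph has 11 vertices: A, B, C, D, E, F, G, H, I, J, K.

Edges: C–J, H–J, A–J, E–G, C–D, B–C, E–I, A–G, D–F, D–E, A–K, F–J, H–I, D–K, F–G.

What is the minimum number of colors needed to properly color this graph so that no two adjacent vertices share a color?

The cycle D-K-A-G-E-D has odd length 5, so it cannot be 2-colored; at least 3 colors are needed.
3 colors suffice: color 1 → {B, D, G, I, J}; color 2 → {A, C, E, F, H}; color 3 → {K}. Each edge has distinct colors on its endpoints.

3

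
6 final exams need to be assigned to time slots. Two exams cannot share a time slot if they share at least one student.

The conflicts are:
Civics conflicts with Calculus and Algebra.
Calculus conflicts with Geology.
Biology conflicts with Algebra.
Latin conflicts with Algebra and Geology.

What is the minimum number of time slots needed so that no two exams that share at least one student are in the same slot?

3

The cycle Geology-Latin-Algebra-Civics-Calculus-Geology has odd length 5, so it cannot be 2-colored; at least 3 time slots are needed.
A valid assignment using 3 time slots: Civics=2, Calculus=3, Biology=2, Latin=2, Algebra=1, Geology=1. No two conflicting exams share a time slot.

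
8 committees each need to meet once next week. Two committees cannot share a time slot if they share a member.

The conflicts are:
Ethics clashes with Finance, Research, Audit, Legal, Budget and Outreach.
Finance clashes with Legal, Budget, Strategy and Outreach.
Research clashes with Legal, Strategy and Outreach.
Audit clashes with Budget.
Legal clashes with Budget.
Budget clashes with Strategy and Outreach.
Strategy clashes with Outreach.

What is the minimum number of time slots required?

Finance, Budget, Strategy, Outreach all conflict with each other, so at least 4 time slots are needed.
4 time slots suffice: Ethics=2, Finance=4, Research=1, Audit=3, Legal=3, Budget=1, Strategy=2, Outreach=3. Every pair that conflicts lands in different time slots.

4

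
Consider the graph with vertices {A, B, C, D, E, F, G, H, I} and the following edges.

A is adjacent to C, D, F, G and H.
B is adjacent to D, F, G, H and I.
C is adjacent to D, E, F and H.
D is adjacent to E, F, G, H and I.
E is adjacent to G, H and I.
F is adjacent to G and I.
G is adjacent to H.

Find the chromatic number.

4

B, D, F, I form a clique, so at least 4 colors are needed.
4 colors suffice: A=yellow, B=yellow, C=blue, D=red, E=yellow, F=green, G=blue, H=green, I=blue. Each edge has distinct colors on its endpoints.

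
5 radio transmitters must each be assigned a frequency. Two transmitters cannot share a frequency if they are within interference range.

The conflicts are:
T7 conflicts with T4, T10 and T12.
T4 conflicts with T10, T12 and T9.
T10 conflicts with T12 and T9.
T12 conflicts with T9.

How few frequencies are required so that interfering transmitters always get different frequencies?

T7, T4, T10, T12 all conflict with each other, so at least 4 frequencies are needed.
4 frequencies suffice: frequency 1 → {T10}; frequency 2 → {T12}; frequency 3 → {T4}; frequency 4 → {T7, T9}. Each listed conflict is separated.

4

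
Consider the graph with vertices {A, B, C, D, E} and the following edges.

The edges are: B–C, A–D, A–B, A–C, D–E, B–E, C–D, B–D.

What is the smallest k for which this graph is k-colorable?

A, B, C, D are pairwise adjacent (a clique of size 4), so at least 4 colors are needed.
4 colors suffice: color 1 → {B}; color 2 → {D}; color 3 → {A, E}; color 4 → {C}. Each edge has distinct colors on its endpoints.

4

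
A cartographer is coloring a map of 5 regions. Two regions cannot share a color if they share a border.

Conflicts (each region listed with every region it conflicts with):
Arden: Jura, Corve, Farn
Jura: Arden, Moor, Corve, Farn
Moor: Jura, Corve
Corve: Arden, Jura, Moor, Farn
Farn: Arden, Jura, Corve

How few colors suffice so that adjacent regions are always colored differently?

Arden, Jura, Corve, Farn are mutually in conflict, so at least 4 colors are needed.
4 colors suffice: color 1 → {Jura}; color 2 → {Corve}; color 3 → {Moor, Farn}; color 4 → {Arden}. No two conflicting regions share a color.

4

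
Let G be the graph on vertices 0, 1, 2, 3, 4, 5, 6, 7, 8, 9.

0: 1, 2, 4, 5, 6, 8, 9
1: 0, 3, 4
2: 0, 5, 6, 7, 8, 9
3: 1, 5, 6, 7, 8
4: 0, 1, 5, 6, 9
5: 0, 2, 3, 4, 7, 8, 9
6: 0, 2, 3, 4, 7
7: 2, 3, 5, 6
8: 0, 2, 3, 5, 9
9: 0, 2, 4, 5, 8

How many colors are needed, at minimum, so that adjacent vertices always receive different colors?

0, 2, 5, 8, 9 are pairwise adjacent (a clique of size 5), so at least 5 colors are needed.
5 colors suffice: color a → {0, 3}; color b → {1, 5, 6}; color c → {2, 4}; color d → {7, 8}; color e → {9}. Each edge has distinct colors on its endpoints.

5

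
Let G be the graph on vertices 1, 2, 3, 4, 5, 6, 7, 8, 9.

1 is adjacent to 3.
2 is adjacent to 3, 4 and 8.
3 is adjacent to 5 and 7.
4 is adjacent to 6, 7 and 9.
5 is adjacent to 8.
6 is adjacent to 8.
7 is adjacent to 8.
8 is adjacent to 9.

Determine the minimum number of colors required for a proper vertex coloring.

7 and 8 are adjacent, so at least 2 colors are needed.
2 colors suffice: color red → {3, 4, 8}; color blue → {1, 2, 5, 6, 7, 9}. Every edge joins two different colors.

2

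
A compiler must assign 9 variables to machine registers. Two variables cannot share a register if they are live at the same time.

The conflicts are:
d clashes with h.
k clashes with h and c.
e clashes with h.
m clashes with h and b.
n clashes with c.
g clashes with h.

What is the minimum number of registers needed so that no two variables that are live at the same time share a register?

2

k and h conflict, so at least 2 registers are needed.
2 registers suffice: d=2, k=2, e=2, m=2, n=2, g=2, h=1, c=1, b=1. No two conflicting variables share a register.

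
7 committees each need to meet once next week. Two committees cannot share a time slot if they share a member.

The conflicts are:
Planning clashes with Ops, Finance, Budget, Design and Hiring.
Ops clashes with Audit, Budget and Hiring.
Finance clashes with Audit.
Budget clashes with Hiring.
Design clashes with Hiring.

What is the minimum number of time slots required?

Planning, Ops, Budget, Hiring pairwise conflict, so at least 4 time slots are needed.
4 time slots suffice: Planning=1, Ops=3, Finance=2, Audit=1, Budget=4, Design=3, Hiring=2. Every pair that conflicts lands in different time slots.

4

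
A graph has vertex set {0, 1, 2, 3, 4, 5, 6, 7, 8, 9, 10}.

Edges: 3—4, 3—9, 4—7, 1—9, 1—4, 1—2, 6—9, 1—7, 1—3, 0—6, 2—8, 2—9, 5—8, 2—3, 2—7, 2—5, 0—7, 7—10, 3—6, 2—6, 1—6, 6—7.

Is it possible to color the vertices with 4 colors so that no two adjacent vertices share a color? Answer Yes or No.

1, 2, 3, 6, 9 form a clique, so at least 5 colors are needed.
So 4 colors are not enough.

No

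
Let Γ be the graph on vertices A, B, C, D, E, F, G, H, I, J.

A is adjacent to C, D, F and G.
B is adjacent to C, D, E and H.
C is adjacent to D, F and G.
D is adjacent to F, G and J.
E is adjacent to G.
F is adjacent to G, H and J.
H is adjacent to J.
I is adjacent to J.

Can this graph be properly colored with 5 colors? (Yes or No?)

The chromatic number is 5. A, C, D, F, G are mutually adjacent (a clique of size 5), so at least 5 colors are needed.
5 colors suffice: A=5, B=1, C=3, D=2, E=2, F=1, G=4, H=2, I=1, J=3.
That is already a proper 5-coloring.

Yes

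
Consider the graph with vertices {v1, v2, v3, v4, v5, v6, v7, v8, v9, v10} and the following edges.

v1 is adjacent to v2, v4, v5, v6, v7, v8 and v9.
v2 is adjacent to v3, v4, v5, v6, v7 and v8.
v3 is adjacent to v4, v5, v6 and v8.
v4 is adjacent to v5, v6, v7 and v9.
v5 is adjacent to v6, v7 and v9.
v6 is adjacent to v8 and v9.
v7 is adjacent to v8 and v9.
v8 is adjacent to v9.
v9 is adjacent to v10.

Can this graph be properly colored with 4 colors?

No

v1, v2, v4, v5, v7 are mutually adjacent (a clique of size 5), so at least 5 colors are needed.
So 4 colors are not enough.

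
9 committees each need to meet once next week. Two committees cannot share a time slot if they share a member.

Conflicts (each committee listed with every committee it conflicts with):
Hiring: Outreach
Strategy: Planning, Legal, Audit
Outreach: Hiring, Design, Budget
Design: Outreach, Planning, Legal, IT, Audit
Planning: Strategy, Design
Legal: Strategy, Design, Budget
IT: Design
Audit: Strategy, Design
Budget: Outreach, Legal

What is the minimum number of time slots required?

2

Design and IT conflict, so at least 2 time slots are needed.
A valid assignment using 2 time slots: Hiring=1, Strategy=1, Outreach=2, Design=1, Planning=2, Legal=2, IT=2, Audit=2, Budget=1. No two conflicting committees share a time slot.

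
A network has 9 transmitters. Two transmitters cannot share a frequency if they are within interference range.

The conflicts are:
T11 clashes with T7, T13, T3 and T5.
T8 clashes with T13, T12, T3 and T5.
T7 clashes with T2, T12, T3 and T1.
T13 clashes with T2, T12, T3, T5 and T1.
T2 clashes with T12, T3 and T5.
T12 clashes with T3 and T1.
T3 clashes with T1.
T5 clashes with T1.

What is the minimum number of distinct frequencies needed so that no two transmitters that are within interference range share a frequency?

T13, T12, T3, T1 all conflict with each other, so at least 4 frequencies are needed.
Using 4 frequencies: T11=3, T8=4, T7=2, T13=2, T2=4, T12=3, T3=1, T5=1, T1=4. No two conflicting transmitters share a frequency.

4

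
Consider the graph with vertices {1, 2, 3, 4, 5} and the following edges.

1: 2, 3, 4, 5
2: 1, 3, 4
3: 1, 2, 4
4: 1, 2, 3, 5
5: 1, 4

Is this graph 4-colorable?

The chromatic number is 4. 1, 2, 3, 4 are mutually adjacent (a clique of size 4), so at least 4 colors are needed.
4 colors suffice: 1=a, 2=d, 3=c, 4=b, 5=c.
That is already a proper 4-coloring.

Yes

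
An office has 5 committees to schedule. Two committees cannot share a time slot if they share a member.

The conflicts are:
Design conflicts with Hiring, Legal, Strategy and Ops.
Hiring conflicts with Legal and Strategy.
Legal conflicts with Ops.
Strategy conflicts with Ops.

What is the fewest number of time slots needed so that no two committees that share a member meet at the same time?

Design, Legal, Ops are mutually in conflict, so at least 3 time slots are needed.
3 time slots suffice: time slot 1 → {Design}; time slot 2 → {Legal, Strategy}; time slot 3 → {Hiring, Ops}. Every pair that conflicts lands in different time slots.

3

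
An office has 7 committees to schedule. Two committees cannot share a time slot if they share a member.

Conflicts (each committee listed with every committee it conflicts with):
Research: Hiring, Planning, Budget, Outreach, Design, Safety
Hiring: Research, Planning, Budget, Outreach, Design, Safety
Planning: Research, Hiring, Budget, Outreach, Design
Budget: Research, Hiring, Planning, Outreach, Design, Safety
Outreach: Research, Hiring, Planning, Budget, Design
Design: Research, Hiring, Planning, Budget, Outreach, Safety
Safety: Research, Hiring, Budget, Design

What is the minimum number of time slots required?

Research, Hiring, Planning, Budget, Outreach, Design all conflict with each other, so at least 6 time slots are needed.
Using 6 time slots: Research=4, Hiring=3, Planning=6, Budget=1, Outreach=5, Design=2, Safety=5. Each listed conflict is separated.

6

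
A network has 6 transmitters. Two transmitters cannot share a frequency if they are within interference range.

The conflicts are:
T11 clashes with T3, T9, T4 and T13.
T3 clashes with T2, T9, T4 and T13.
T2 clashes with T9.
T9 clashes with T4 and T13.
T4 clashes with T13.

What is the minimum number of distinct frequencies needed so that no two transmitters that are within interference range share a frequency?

5

T11, T3, T9, T4, T13 are mutually in conflict, so at least 5 frequencies are needed.
Using 5 frequencies: T11=5, T3=1, T2=3, T9=2, T4=4, T13=3. Each listed conflict is separated.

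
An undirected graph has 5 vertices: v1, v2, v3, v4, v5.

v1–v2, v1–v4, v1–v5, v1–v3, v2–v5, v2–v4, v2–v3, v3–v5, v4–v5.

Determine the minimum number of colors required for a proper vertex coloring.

4

v1, v2, v4, v5 are mutually adjacent (a clique of size 4), so at least 4 colors are needed.
4 colors suffice: color 1 → {v5}; color 2 → {v2}; color 3 → {v1}; color 4 → {v3, v4}. Every edge joins two different colors.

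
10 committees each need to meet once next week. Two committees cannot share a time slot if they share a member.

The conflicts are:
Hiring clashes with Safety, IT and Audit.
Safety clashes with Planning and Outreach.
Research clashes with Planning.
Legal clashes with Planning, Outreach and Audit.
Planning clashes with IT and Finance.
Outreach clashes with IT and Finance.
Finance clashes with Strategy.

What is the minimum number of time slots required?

3

The cycle Outreach-Legal-Audit-Hiring-IT-Outreach has odd length 5, so it cannot be 2-colored; at least 3 time slots are needed.
3 time slots suffice: time slot 1 → {Hiring, Planning, Outreach, Strategy}; time slot 2 → {Safety, Research, Legal, IT, Finance}; time slot 3 → {Audit}. Each listed conflict is separated.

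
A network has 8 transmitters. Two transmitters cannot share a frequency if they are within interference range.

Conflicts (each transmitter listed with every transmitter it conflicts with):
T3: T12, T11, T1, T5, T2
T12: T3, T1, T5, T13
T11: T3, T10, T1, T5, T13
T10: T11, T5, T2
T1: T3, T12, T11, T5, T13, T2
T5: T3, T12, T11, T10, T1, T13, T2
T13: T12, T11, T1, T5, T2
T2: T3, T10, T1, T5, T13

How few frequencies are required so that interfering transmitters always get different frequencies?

4

T3, T11, T1, T5 pairwise conflict, so at least 4 frequencies are needed.
4 frequencies suffice: frequency 1 → {T5}; frequency 2 → {T10, T1}; frequency 3 → {T12, T11, T2}; frequency 4 → {T3, T13}. Each listed conflict is separated.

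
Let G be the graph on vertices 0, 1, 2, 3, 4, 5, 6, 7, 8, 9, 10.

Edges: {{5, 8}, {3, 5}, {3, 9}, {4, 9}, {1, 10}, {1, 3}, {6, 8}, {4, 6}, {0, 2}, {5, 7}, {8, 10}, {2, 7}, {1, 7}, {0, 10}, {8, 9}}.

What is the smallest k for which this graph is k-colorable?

3

The cycle 1-10-0-2-7-1 has odd length 5, so it cannot be 2-colored; at least 3 colors are needed.
3 colors suffice: color red → {0, 3, 4, 7, 8}; color blue → {1, 2, 5, 6, 9}; color green → {10}. Each edge has distinct colors on its endpoints.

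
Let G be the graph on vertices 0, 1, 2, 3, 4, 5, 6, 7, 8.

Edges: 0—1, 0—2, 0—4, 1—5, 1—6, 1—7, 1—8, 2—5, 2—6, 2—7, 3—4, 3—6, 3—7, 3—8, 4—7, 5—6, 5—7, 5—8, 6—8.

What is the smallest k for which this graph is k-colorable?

1, 5, 6, 8 form a clique, so at least 4 colors are needed.
4 colors suffice: color a → {0, 6, 7}; color b → {3, 5}; color c → {1, 2, 4}; color d → {8}. No two adjacent vertices share a color.

4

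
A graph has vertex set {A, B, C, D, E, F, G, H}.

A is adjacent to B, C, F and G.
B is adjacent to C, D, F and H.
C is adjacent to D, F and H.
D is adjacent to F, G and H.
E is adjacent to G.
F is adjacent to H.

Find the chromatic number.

5

B, C, D, F, H form a clique, so at least 5 colors are needed.
A valid assignment using 5 colors: A=red, B=blue, C=green, D=red, E=red, F=yellow, G=blue, H=purple. No two adjacent vertices share a color.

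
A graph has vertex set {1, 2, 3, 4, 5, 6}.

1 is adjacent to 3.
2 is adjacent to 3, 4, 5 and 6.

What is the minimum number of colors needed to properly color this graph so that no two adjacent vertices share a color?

2 and 6 are adjacent, so at least 2 colors are needed.
2 colors suffice: color red → {1, 2}; color blue → {3, 4, 5, 6}. Every edge joins two different colors.

2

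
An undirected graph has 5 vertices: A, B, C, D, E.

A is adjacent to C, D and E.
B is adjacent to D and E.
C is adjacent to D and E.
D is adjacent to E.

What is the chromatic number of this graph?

A, C, D, E are pairwise adjacent (a clique of size 4), so at least 4 colors are needed.
One proper 4-coloring: A=3, B=3, C=4, D=1, E=2. Every edge joins two different colors.

4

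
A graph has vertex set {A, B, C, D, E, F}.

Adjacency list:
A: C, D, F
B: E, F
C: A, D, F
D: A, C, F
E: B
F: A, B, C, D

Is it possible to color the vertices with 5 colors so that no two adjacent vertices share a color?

Yes

The chromatic number is 4. A, C, D, F are pairwise adjacent (a clique of size 4), so at least 4 colors are needed.
One proper 4-coloring: A=3, B=2, C=2, D=4, E=1, F=1.
Since 5 ≥ 4, a proper 5-coloring certainly exists.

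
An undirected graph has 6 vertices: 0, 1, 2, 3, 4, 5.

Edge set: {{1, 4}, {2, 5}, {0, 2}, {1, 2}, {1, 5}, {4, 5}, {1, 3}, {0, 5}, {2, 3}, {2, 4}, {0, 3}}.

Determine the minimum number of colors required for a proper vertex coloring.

1, 2, 4, 5 are pairwise adjacent (a clique of size 4), so at least 4 colors are needed.
4 colors suffice: 0=green, 1=green, 2=red, 3=blue, 4=yellow, 5=blue. Each edge has distinct colors on its endpoints.

4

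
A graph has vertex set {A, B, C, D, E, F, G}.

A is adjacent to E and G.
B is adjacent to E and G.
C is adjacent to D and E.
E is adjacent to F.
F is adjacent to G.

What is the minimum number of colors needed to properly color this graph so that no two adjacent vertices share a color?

2

E and F are adjacent, so at least 2 colors are needed.
One proper 2-coloring: A=2, B=2, C=2, D=1, E=1, F=2, G=1. Every edge joins two different colors.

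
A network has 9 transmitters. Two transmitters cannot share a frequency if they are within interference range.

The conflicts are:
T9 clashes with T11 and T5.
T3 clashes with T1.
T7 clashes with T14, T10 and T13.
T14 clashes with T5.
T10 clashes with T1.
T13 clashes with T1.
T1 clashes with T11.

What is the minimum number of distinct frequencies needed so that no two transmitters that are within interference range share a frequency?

The cycle T14-T7-T13-T1-T11-T9-T5-T14 has odd length 7, so it cannot be 2-colored; at least 3 frequencies are needed.
3 frequencies suffice: frequency 1 → {T9, T7, T1}; frequency 2 → {T3, T14, T10, T13, T11}; frequency 3 → {T5}. Every pair that conflicts lands in different frequencies.

3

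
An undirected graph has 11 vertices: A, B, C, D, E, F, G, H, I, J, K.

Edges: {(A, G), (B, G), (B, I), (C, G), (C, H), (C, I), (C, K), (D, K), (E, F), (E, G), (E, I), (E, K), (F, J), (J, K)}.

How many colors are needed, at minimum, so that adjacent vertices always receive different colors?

C and G are adjacent, so at least 2 colors are needed.
One proper 2-coloring: A=2, B=2, C=2, D=2, E=2, F=1, G=1, H=1, I=1, J=2, K=1. No two adjacent vertices share a color.

2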